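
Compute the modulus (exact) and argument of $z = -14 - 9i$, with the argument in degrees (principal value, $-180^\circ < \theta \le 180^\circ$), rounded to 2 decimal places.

|z| = sqrt((-14)^2 + (-9)^2) = sqrt(277)
arg(z) = arctan(b/a) = arctan(-9/-14) (quadrant-adjusted) = -147.26°


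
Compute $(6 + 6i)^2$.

(a + bi)^2 = a^2 - b^2 + 2abi
= 6^2 - 6^2 + 2*6*6i
= 72i


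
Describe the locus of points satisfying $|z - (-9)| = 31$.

|z - z0| = r describes a circle centered at z0 with radius r
Here z0 = -9 and r = 31
Locus: Circle centered at (-9, 0) with radius 31


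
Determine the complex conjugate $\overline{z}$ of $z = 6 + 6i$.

If z = a + bi, then conjugate(z) = a - bi
conjugate(6 + 6i) = 6 - 6i


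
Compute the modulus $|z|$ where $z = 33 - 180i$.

|z| = sqrt(a^2 + b^2) = sqrt(33^2 + (-180)^2) = sqrt(33489) = 183


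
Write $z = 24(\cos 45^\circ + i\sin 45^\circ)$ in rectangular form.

a = r cos θ = 24 * sqrt(2)/2 = 12*sqrt(2)
b = r sin θ = 24 * sqrt(2)/2 = 12*sqrt(2)
z = 12*sqrt(2) + 12*sqrt(2)i


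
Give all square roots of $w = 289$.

|w| = 289, arg(w) = 0°
Root modulus = 289^(1/2) = 17
Root arguments: θ_k = (0° + 360°k)/2 for k = 0, 1, ..., 1
Roots: 17, -17


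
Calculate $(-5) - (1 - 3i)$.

(-5 - 1) + (0 - (-3))i = -6 + 3i


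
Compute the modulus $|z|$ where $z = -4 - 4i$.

|z| = sqrt(a^2 + b^2) = sqrt((-4)^2 + (-4)^2) = sqrt(32) = sqrt(32)


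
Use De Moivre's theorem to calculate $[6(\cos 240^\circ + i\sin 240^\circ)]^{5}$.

By De Moivre: z^n = r^n(cos(nθ) + i sin(nθ))
= 6^5(cos(5*240°) + i sin(5*240°))
= 7776(cos 120° + i sin 120°)
= -3888 + 3888*sqrt(3)i


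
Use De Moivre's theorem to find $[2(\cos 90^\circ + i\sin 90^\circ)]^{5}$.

By De Moivre: z^n = r^n(cos(nθ) + i sin(nθ))
= 2^5(cos(5*90°) + i sin(5*90°))
= 32(cos 90° + i sin 90°)
= 32i


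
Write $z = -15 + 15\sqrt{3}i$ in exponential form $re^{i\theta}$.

r = |z| = sqrt((-15)^2 + (15*sqrt(3))^2) = sqrt(225 + 675) = sqrt(900) = 30
θ = arctan(b/a) = arctan(25.9808/-15) (quadrant-adjusted) = 120° = 2π/3
z = 30e^(i*2π/3)


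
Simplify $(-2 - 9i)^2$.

(a + bi)^2 = a^2 - b^2 + 2abi
= (-2)^2 - (-9)^2 + 2*(-2)*(-9)i
= -77 + 36i


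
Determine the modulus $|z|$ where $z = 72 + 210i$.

|z| = sqrt(a^2 + b^2) = sqrt(72^2 + 210^2) = sqrt(49284) = 222


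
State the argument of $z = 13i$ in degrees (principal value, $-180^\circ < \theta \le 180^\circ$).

a = 0 and b > 0, so z lies on the positive imaginary axis: θ = 90°


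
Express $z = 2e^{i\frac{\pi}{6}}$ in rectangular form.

a = r cos θ = 2 * sqrt(3)/2 = sqrt(3)
b = r sin θ = 2 * 1/2 = 1
z = sqrt(3) + i


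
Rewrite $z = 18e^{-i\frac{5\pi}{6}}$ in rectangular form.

a = r cos θ = 18 * -sqrt(3)/2 = -9*sqrt(3)
b = r sin θ = 18 * -1/2 = -9
z = -9*sqrt(3) - 9i


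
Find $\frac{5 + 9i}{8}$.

Divisor is real, so divide each part by 8:
= 5/8 + (9/8)i


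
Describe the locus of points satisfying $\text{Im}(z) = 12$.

Im(z) = y where z = x + yi; the equation y = 12 is satisfied by all points with that y-coordinate
Locus: Horizontal line y = 12


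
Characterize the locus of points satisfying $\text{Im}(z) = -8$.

Im(z) = y where z = x + yi; the equation y = -8 is satisfied by all points with that y-coordinate
Locus: Horizontal line y = -8


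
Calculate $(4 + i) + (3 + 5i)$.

(4 + 3) + (1 + 5)i = 7 + 6i


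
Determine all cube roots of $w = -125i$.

|w| = 125, arg(w) = 270°
Root modulus = 125^(1/3) = 5
Root arguments: θ_k = (270° + 360°k)/3 for k = 0, 1, ..., 2
Roots: 5i, -5*sqrt(3)/2 - (5/2)i, 5*sqrt(3)/2 - (5/2)i


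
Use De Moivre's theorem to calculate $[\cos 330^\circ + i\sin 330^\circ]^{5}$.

By De Moivre: z^n = r^n(cos(nθ) + i sin(nθ))
= 1^5(cos(5*330°) + i sin(5*330°))
= 1(cos 210° + i sin 210°)
= -sqrt(3)/2 - (1/2)i


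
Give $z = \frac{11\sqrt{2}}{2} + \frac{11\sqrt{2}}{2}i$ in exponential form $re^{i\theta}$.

r = |z| = sqrt((11*sqrt(2)/2)^2 + (11*sqrt(2)/2)^2) = sqrt(121/2 + 121/2) = sqrt(121) = 11
θ = arctan(b/a) = arctan(7.7782/7.7782) (quadrant-adjusted) = 45° = π/4
z = 11e^(i*π/4)


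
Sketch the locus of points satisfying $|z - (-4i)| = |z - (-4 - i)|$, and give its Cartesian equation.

|z - z1| = |z - z2| means z is equidistant from z1 and z2,
i.e. the perpendicular bisector of the segment from (0, -4) to (-4, -1) (midpoint (-2, -5/2)).
With z = x + yi, square both sides:
(x - 0)^2 + (y - (-4))^2 = (x - (-4))^2 + (y - (-1))^2
The x^2 and y^2 terms cancel: -8x + 6y = 17 - 16 = 1
Simplify: 8x - 6y = -1
Locus: Perpendicular bisector of the segment from (0, -4) to (-4, -1): the line 8x - 6y = -1


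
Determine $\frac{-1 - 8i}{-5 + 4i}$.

Multiply numerator and denominator by conjugate (-5 - 4i):
= (-1 - 8i)(-5 - 4i) / ((-5)^2 + 4^2)
= (-27 + 44i) / 41
= -27/41 + (44/41)i


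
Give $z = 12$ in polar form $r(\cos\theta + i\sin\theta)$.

r = |z| = sqrt(a^2 + b^2) = sqrt((12)^2 + (0)^2) = sqrt(144 + 0) = sqrt(144) = 12
b = 0 and a > 0, so z lies on the positive real axis: θ = 0°
z = 12(cos 0° + i sin 0°)


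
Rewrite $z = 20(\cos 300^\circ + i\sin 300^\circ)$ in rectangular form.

a = r cos θ = 20 * 1/2 = 10
b = r sin θ = 20 * -sqrt(3)/2 = -10*sqrt(3)
z = 10 - 10*sqrt(3)i


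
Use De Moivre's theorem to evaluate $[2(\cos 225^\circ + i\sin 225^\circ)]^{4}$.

By De Moivre: z^n = r^n(cos(nθ) + i sin(nθ))
= 2^4(cos(4*225°) + i sin(4*225°))
= 16(cos 180° + i sin 180°)
= -16


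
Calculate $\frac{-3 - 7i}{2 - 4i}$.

Multiply numerator and denominator by conjugate (2 + 4i):
= (-3 - 7i)(2 + 4i) / (2^2 + (-4)^2)
= (22 - 26i) / 20
Divide through by 2: (11 - 13i) / 10
= 11/10 - (13/10)i


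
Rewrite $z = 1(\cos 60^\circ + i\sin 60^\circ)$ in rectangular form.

a = r cos θ = 1 * 1/2 = 1/2
b = r sin θ = 1 * sqrt(3)/2 = sqrt(3)/2
z = 1/2 + (sqrt(3)/2)i


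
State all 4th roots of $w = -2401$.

|w| = 2401, arg(w) = 180°
Root modulus = 2401^(1/4) = 7
Root arguments: θ_k = (180° + 360°k)/4 for k = 0, 1, ..., 3
Roots: 7*sqrt(2)/2 + (7*sqrt(2)/2)i, -7*sqrt(2)/2 + (7*sqrt(2)/2)i, -7*sqrt(2)/2 - (7*sqrt(2)/2)i, 7*sqrt(2)/2 - (7*sqrt(2)/2)i


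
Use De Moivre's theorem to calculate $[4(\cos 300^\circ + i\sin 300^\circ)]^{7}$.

By De Moivre: z^n = r^n(cos(nθ) + i sin(nθ))
= 4^7(cos(7*300°) + i sin(7*300°))
= 16384(cos 300° + i sin 300°)
= 8192 - 8192*sqrt(3)i


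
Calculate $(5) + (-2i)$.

(5 + 0) + (0 + (-2))i = 5 - 2i


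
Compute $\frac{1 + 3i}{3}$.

Divisor is real, so divide each part by 3:
= 1/3 + i


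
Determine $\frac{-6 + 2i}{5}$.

Divisor is real, so divide each part by 5:
= -6/5 + (2/5)i


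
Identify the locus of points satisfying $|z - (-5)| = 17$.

|z - z0| = r describes a circle centered at z0 with radius r
Here z0 = -5 and r = 17
Locus: Circle centered at (-5, 0) with radius 17


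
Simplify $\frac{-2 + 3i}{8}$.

Divisor is real, so divide each part by 8:
= -1/4 + (3/8)i


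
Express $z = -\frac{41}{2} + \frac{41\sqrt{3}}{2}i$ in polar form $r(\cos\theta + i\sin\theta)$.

r = |z| = sqrt(a^2 + b^2) = sqrt((-41/2)^2 + (41*sqrt(3)/2)^2) = sqrt(1681/4 + 5043/4) = sqrt(1681) = 41
θ = arctan(b/a) = arctan(35.507/-20.5) (quadrant-adjusted) = 120°
z = 41(cos 120° + i sin 120°)


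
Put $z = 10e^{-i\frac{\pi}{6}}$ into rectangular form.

a = r cos θ = 10 * sqrt(3)/2 = 5*sqrt(3)
b = r sin θ = 10 * -1/2 = -5
z = 5*sqrt(3) - 5i


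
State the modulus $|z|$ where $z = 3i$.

|z| = sqrt(a^2 + b^2) = sqrt(0^2 + 3^2) = sqrt(9) = 3


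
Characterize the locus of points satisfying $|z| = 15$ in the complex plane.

|z| = 15 means sqrt(x^2 + y^2) = 15
This is a circle of radius 15 centered at the origin


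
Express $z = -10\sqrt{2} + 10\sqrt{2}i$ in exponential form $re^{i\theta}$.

r = |z| = sqrt((-10*sqrt(2))^2 + (10*sqrt(2))^2) = sqrt(200 + 200) = sqrt(400) = 20
θ = arctan(b/a) = arctan(14.1421/-14.1421) (quadrant-adjusted) = 135° = 3π/4
z = 20e^(i*3π/4)


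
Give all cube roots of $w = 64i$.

|w| = 64, arg(w) = 90°
Root modulus = 64^(1/3) = 4
Root arguments: θ_k = (90° + 360°k)/3 for k = 0, 1, ..., 2
Roots: 2*sqrt(3) + 2i, -2*sqrt(3) + 2i, -4i


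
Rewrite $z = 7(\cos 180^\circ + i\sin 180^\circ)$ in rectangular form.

a = r cos θ = 7 * -1 = -7
b = r sin θ = 7 * 0 = 0
z = -7


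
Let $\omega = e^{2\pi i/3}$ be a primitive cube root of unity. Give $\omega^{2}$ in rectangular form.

ω^2 = e^(2πi·2/3) = e^(i·4π/3)
= cos(4π/3) + i sin(4π/3)
= -1/2 - (sqrt(3)/2)i


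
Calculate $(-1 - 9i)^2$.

(a + bi)^2 = a^2 - b^2 + 2abi
= (-1)^2 - (-9)^2 + 2*(-1)*(-9)i
= -80 + 18i


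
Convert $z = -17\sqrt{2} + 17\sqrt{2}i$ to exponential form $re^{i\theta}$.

r = |z| = sqrt((-17*sqrt(2))^2 + (17*sqrt(2))^2) = sqrt(578 + 578) = sqrt(1156) = 34
θ = arctan(b/a) = arctan(24.0416/-24.0416) (quadrant-adjusted) = 135° = 3π/4
z = 34e^(i*3π/4)


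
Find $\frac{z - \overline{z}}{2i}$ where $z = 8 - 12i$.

z - conjugate(z) = 2bi
(z - conjugate(z))/(2i) = 2bi/(2i) = b = -12


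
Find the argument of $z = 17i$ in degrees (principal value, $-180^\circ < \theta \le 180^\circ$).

a = 0 and b > 0, so z lies on the positive imaginary axis: θ = 90°


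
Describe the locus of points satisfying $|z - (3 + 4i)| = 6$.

|z - z0| = r describes a circle centered at z0 with radius r
Here z0 = 3 + 4i and r = 6
Locus: Circle centered at (3, 4) with radius 6


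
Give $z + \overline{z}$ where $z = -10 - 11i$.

z + conjugate(z) = (a + bi) + (a - bi) = 2a
= 2 * (-10) = -20


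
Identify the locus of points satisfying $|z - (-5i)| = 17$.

|z - z0| = r describes a circle centered at z0 with radius r
Here z0 = -5i and r = 17
Locus: Circle centered at (0, -5) with radius 17


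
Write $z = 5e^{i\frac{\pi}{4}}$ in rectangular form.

a = r cos θ = 5 * sqrt(2)/2 = 5*sqrt(2)/2
b = r sin θ = 5 * sqrt(2)/2 = 5*sqrt(2)/2
z = 5*sqrt(2)/2 + (5*sqrt(2)/2)i


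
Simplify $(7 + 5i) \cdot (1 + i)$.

(a1*a2 - b1*b2) + (a1*b2 + b1*a2)i
= (7 - 5) + (7 + 5)i
= 2 + 12i


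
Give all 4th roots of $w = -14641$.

|w| = 14641, arg(w) = 180°
Root modulus = 14641^(1/4) = 11
Root arguments: θ_k = (180° + 360°k)/4 for k = 0, 1, ..., 3
Roots: 11*sqrt(2)/2 + (11*sqrt(2)/2)i, -11*sqrt(2)/2 + (11*sqrt(2)/2)i, -11*sqrt(2)/2 - (11*sqrt(2)/2)i, 11*sqrt(2)/2 - (11*sqrt(2)/2)i


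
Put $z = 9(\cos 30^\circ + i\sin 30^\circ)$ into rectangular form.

a = r cos θ = 9 * sqrt(3)/2 = 9*sqrt(3)/2
b = r sin θ = 9 * 1/2 = 9/2
z = 9*sqrt(3)/2 + (9/2)i


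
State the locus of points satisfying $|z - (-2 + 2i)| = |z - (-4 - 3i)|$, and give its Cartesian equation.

|z - z1| = |z - z2| means z is equidistant from z1 and z2,
i.e. the perpendicular bisector of the segment from (-2, 2) to (-4, -3) (midpoint (-3, -1/2)).
With z = x + yi, square both sides:
(x - (-2))^2 + (y - 2)^2 = (x - (-4))^2 + (y - (-3))^2
The x^2 and y^2 terms cancel: -4x + (-10)y = 25 - 8 = 17
Simplify: 4x + 10y = -17
Locus: Perpendicular bisector of the segment from (-2, 2) to (-4, -3): the line 4x + 10y = -17


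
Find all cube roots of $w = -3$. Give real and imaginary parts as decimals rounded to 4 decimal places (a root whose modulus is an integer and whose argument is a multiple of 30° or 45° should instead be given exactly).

|w| = 3, arg(w) = 180°
Root modulus = 3^(1/3) ≈ 1.442250
Root arguments: θ_k = (180° + 360°k)/3 for k = 0, 1, ..., 2
Compute each root as (root modulus)(cos θ_k + i sin θ_k) using full-precision intermediates, then round to 4 decimal places.
Roots: 0.7211 + 1.2490i, -1.4422, 0.7211 - 1.2490i


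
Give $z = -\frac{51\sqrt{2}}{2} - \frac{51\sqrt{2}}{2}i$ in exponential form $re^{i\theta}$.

r = |z| = sqrt((-51*sqrt(2)/2)^2 + (-51*sqrt(2)/2)^2) = sqrt(2601/2 + 2601/2) = sqrt(2601) = 51
θ = arctan(b/a) = arctan(-36.0624/-36.0624) (quadrant-adjusted) = -135° = -3π/4
z = 51e^(-i*3π/4)


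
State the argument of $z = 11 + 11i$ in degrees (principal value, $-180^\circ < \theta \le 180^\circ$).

θ = arctan(b/a) = arctan(11/11) (quadrant-adjusted) = 45°


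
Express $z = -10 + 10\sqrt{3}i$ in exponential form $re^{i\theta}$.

r = |z| = sqrt((-10)^2 + (10*sqrt(3))^2) = sqrt(100 + 300) = sqrt(400) = 20
θ = arctan(b/a) = arctan(17.3205/-10) (quadrant-adjusted) = 120° = 2π/3
z = 20e^(i*2π/3)


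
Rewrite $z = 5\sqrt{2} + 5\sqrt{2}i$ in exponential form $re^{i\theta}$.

r = |z| = sqrt((5*sqrt(2))^2 + (5*sqrt(2))^2) = sqrt(50 + 50) = sqrt(100) = 10
θ = arctan(b/a) = arctan(7.0711/7.0711) (quadrant-adjusted) = 45° = π/4
z = 10e^(i*π/4)


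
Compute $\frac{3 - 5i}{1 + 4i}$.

Multiply numerator and denominator by conjugate (1 - 4i):
= (3 - 5i)(1 - 4i) / (1^2 + 4^2)
= (-17 - 17i) / 17
= -1 - i


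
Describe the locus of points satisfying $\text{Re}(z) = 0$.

Re(z) = x where z = x + yi; the equation x = 0 is satisfied by all points with that x-coordinate
Locus: Vertical line x = 0


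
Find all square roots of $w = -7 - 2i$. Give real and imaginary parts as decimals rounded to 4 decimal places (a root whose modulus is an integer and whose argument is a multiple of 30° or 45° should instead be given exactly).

|w| = sqrt(53) ≈ 7.280110, arg(w) ≈ 195.945396°
Root modulus = sqrt(53)^(1/2) ≈ 2.698168
Root arguments: θ_k = (arg(w) + 360°k)/2 for k = 0, 1, ..., 1
Compute each root as (root modulus)(cos θ_k + i sin θ_k) using full-precision intermediates, then round to 4 decimal places.
Roots: -0.3742 + 2.6721i, 0.3742 - 2.6721i


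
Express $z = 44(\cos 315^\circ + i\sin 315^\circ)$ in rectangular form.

a = r cos θ = 44 * sqrt(2)/2 = 22*sqrt(2)
b = r sin θ = 44 * -sqrt(2)/2 = -22*sqrt(2)
z = 22*sqrt(2) - 22*sqrt(2)i


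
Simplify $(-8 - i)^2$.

(a + bi)^2 = a^2 - b^2 + 2abi
= (-8)^2 - (-1)^2 + 2*(-8)*(-1)i
= 63 + 16i


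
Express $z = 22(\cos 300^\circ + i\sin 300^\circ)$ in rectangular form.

a = r cos θ = 22 * 1/2 = 11
b = r sin θ = 22 * -sqrt(3)/2 = -11*sqrt(3)
z = 11 - 11*sqrt(3)i


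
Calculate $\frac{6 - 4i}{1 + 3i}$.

Multiply numerator and denominator by conjugate (1 - 3i):
= (6 - 4i)(1 - 3i) / (1^2 + 3^2)
= (-6 - 22i) / 10
Divide through by 2: (-3 - 11i) / 5
= -3/5 - (11/5)i


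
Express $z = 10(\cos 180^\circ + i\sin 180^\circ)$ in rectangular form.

a = r cos θ = 10 * -1 = -10
b = r sin θ = 10 * 0 = 0
z = -10


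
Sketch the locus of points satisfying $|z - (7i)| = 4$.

|z - z0| = r describes a circle centered at z0 with radius r
Here z0 = 7i and r = 4
Locus: Circle centered at (0, 7) with radius 4


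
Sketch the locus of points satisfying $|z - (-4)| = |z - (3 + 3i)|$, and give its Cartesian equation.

|z - z1| = |z - z2| means z is equidistant from z1 and z2,
i.e. the perpendicular bisector of the segment from (-4, 0) to (3, 3) (midpoint (-1/2, 3/2)).
With z = x + yi, square both sides:
(x - (-4))^2 + (y - 0)^2 = (x - 3)^2 + (y - 3)^2
The x^2 and y^2 terms cancel: 14x + 6y = 18 - 16 = 2
Simplify: 7x + 3y = 1
Locus: Perpendicular bisector of the segment from (-4, 0) to (3, 3): the line 7x + 3y = 1


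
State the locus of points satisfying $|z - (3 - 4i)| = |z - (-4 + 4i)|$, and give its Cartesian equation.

|z - z1| = |z - z2| means z is equidistant from z1 and z2,
i.e. the perpendicular bisector of the segment from (3, -4) to (-4, 4) (midpoint (-1/2, 0)).
With z = x + yi, square both sides:
(x - 3)^2 + (y - (-4))^2 = (x - (-4))^2 + (y - 4)^2
The x^2 and y^2 terms cancel: -14x + 16y = 32 - 25 = 7
Simplify: 14x - 16y = -7
Locus: Perpendicular bisector of the segment from (3, -4) to (-4, 4): the line 14x - 16y = -7


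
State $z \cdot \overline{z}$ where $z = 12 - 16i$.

z * conjugate(z) = |z|^2 = a^2 + b^2
= 12^2 + (-16)^2 = 400


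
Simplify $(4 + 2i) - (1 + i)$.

(4 - 1) + (2 - 1)i = 3 + i


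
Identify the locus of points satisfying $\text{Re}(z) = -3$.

Re(z) = x where z = x + yi; the equation x = -3 is satisfied by all points with that x-coordinate
Locus: Vertical line x = -3


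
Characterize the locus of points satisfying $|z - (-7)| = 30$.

|z - z0| = r describes a circle centered at z0 with radius r
Here z0 = -7 and r = 30
Locus: Circle centered at (-7, 0) with radius 30


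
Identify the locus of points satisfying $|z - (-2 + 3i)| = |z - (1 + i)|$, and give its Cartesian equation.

|z - z1| = |z - z2| means z is equidistant from z1 and z2,
i.e. the perpendicular bisector of the segment from (-2, 3) to (1, 1) (midpoint (-1/2, 2)).
With z = x + yi, square both sides:
(x - (-2))^2 + (y - 3)^2 = (x - 1)^2 + (y - 1)^2
The x^2 and y^2 terms cancel: 6x + (-4)y = 2 - 13 = -11
Simplify: 6x - 4y = -11
Locus: Perpendicular bisector of the segment from (-2, 3) to (1, 1): the line 6x - 4y = -11


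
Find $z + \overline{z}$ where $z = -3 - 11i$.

z + conjugate(z) = (a + bi) + (a - bi) = 2a
= 2 * (-3) = -6


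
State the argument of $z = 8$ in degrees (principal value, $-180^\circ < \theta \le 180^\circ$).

b = 0 and a > 0, so z lies on the positive real axis: θ = 0°


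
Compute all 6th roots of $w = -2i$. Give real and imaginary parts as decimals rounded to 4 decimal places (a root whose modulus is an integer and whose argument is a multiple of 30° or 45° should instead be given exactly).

|w| = 2, arg(w) = 270°
Root modulus = 2^(1/6) ≈ 1.122462
Root arguments: θ_k = (270° + 360°k)/6 for k = 0, 1, ..., 5
Compute each root as (root modulus)(cos θ_k + i sin θ_k) using full-precision intermediates, then round to 4 decimal places.
Roots: 0.7937 + 0.7937i, -0.2905 + 1.0842i, -1.0842 + 0.2905i, -0.7937 - 0.7937i, 0.2905 - 1.0842i, 1.0842 - 0.2905i


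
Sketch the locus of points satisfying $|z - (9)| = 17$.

|z - z0| = r describes a circle centered at z0 with radius r
Here z0 = 9 and r = 17
Locus: Circle centered at (9, 0) with radius 17


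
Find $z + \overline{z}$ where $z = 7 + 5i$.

z + conjugate(z) = (a + bi) + (a - bi) = 2a
= 2 * 7 = 14


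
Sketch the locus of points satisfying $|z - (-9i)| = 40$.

|z - z0| = r describes a circle centered at z0 with radius r
Here z0 = -9i and r = 40
Locus: Circle centered at (0, -9) with radius 40


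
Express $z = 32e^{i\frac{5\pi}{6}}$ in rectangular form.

a = r cos θ = 32 * -sqrt(3)/2 = -16*sqrt(3)
b = r sin θ = 32 * 1/2 = 16
z = -16*sqrt(3) + 16i


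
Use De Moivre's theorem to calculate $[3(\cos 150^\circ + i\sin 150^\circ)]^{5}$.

By De Moivre: z^n = r^n(cos(nθ) + i sin(nθ))
= 3^5(cos(5*150°) + i sin(5*150°))
= 243(cos 30° + i sin 30°)
= 243*sqrt(3)/2 + (243/2)i


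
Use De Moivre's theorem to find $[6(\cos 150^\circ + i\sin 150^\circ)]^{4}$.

By De Moivre: z^n = r^n(cos(nθ) + i sin(nθ))
= 6^4(cos(4*150°) + i sin(4*150°))
= 1296(cos 240° + i sin 240°)
= -648 - 648*sqrt(3)i


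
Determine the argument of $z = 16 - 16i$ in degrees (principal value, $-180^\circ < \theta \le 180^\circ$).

θ = arctan(b/a) = arctan(-16/16) (quadrant-adjusted) = -45°


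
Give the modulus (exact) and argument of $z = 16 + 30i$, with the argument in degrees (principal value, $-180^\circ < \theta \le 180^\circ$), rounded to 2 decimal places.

|z| = sqrt(16^2 + 30^2) = 34
arg(z) = arctan(b/a) = arctan(30/16) (quadrant-adjusted) = 61.93°


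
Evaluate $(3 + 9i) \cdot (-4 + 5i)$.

(a1*a2 - b1*b2) + (a1*b2 + b1*a2)i
= (-12 - 45) + (15 + (-36))i
= -57 - 21i


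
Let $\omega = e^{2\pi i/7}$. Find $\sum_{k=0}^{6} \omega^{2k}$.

Let ζ = ω^2 = e^(2πi·2/7). Since 7 ∤ 2, ζ ≠ 1.
Sum = Σ_{k=0}^{6} ζ^k = (ζ^7 - 1)/(ζ - 1) = (ω^{2·7} - 1)/(ζ - 1) = (1 - 1)/(ζ - 1) = 0


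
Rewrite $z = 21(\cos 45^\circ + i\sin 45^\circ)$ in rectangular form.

a = r cos θ = 21 * sqrt(2)/2 = 21*sqrt(2)/2
b = r sin θ = 21 * sqrt(2)/2 = 21*sqrt(2)/2
z = 21*sqrt(2)/2 + (21*sqrt(2)/2)i


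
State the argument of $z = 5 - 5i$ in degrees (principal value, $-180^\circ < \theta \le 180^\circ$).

θ = arctan(b/a) = arctan(-5/5) (quadrant-adjusted) = -45°


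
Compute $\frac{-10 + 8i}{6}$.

Divisor is real, so divide each part by 6:
= -5/3 + (4/3)i


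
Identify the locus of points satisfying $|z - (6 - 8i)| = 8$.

|z - z0| = r describes a circle centered at z0 with radius r
Here z0 = 6 - 8i and r = 8
Locus: Circle centered at (6, -8) with radius 8


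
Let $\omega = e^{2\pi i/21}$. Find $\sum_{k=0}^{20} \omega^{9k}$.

Let ζ = ω^9 = e^(2πi·9/21). Since 21 ∤ 9, ζ ≠ 1.
Sum = Σ_{k=0}^{20} ζ^k = (ζ^21 - 1)/(ζ - 1) = (ω^{9·21} - 1)/(ζ - 1) = (1 - 1)/(ζ - 1) = 0


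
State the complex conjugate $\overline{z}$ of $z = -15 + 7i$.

If z = a + bi, then conjugate(z) = a - bi
conjugate(-15 + 7i) = -15 - 7i


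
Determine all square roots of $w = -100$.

|w| = 100, arg(w) = 180°
Root modulus = 100^(1/2) = 10
Root arguments: θ_k = (180° + 360°k)/2 for k = 0, 1, ..., 1
Roots: 10i, -10i


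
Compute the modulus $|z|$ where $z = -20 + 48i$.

|z| = sqrt(a^2 + b^2) = sqrt((-20)^2 + 48^2) = sqrt(2704) = 52


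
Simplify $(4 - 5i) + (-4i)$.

(4 + 0) + (-5 + (-4))i = 4 - 9i


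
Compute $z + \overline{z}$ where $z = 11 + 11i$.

z + conjugate(z) = (a + bi) + (a - bi) = 2a
= 2 * 11 = 22


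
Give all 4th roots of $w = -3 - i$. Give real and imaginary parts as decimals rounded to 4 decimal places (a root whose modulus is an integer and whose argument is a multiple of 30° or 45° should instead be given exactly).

|w| = sqrt(10) ≈ 3.162278, arg(w) ≈ 198.434949°
Root modulus = sqrt(10)^(1/4) ≈ 1.333521
Root arguments: θ_k = (arg(w) + 360°k)/4 for k = 0, 1, ..., 3
Compute each root as (root modulus)(cos θ_k + i sin θ_k) using full-precision intermediates, then round to 4 decimal places.
Roots: 0.8641 + 1.0157i, -1.0157 + 0.8641i, -0.8641 - 1.0157i, 1.0157 - 0.8641i


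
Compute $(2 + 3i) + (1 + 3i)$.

(2 + 1) + (3 + 3)i = 3 + 6i


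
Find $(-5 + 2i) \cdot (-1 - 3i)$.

(a1*a2 - b1*b2) + (a1*b2 + b1*a2)i
= (5 - (-6)) + (15 + (-2))i
= 11 + 13i


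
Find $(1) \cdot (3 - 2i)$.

(a1*a2 - b1*b2) + (a1*b2 + b1*a2)i
= (3 - 0) + (-2 + 0)i
= 3 - 2i


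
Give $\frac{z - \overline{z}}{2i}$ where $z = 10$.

z - conjugate(z) = 2bi
(z - conjugate(z))/(2i) = 2bi/(2i) = b = 0


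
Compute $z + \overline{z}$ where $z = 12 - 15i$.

z + conjugate(z) = (a + bi) + (a - bi) = 2a
= 2 * 12 = 24


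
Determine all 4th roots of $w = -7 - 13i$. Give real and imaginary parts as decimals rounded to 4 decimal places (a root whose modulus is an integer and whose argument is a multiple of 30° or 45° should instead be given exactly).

|w| = sqrt(218) ≈ 14.764823, arg(w) ≈ 241.699244°
Root modulus = sqrt(218)^(1/4) ≈ 1.960230
Root arguments: θ_k = (arg(w) + 360°k)/4 for k = 0, 1, ..., 3
Compute each root as (root modulus)(cos θ_k + i sin θ_k) using full-precision intermediates, then round to 4 decimal places.
Roots: 0.9675 + 1.7048i, -1.7048 + 0.9675i, -0.9675 - 1.7048i, 1.7048 - 0.9675i


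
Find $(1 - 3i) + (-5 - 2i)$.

(1 + (-5)) + (-3 + (-2))i = -4 - 5i


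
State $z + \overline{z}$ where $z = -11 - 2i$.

z + conjugate(z) = (a + bi) + (a - bi) = 2a
= 2 * (-11) = -22


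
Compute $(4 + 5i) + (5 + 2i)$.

(4 + 5) + (5 + 2)i = 9 + 7i


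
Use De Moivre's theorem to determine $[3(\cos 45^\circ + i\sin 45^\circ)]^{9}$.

By De Moivre: z^n = r^n(cos(nθ) + i sin(nθ))
= 3^9(cos(9*45°) + i sin(9*45°))
= 19683(cos 45° + i sin 45°)
= 19683*sqrt(2)/2 + (19683*sqrt(2)/2)i


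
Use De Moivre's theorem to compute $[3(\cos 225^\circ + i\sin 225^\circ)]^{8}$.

By De Moivre: z^n = r^n(cos(nθ) + i sin(nθ))
= 3^8(cos(8*225°) + i sin(8*225°))
= 6561(cos 0° + i sin 0°)
= 6561


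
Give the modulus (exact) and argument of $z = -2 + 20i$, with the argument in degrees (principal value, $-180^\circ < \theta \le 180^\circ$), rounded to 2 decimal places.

|z| = sqrt((-2)^2 + 20^2) = sqrt(404)
arg(z) = arctan(b/a) = arctan(20/-2) (quadrant-adjusted) = 95.71°


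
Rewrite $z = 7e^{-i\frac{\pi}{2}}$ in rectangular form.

a = r cos θ = 7 * 0 = 0
b = r sin θ = 7 * -1 = -7
z = -7i


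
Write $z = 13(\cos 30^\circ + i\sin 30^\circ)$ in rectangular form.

a = r cos θ = 13 * sqrt(3)/2 = 13*sqrt(3)/2
b = r sin θ = 13 * 1/2 = 13/2
z = 13*sqrt(3)/2 + (13/2)i


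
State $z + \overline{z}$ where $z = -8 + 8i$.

z + conjugate(z) = (a + bi) + (a - bi) = 2a
= 2 * (-8) = -16


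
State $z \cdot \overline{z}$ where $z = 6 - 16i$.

z * conjugate(z) = |z|^2 = a^2 + b^2
= 6^2 + (-16)^2 = 292


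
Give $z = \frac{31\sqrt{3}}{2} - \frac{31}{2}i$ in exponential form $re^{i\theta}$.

r = |z| = sqrt((31*sqrt(3)/2)^2 + (-31/2)^2) = sqrt(2883/4 + 961/4) = sqrt(961) = 31
θ = arctan(b/a) = arctan(-15.5/26.8468) (quadrant-adjusted) = -30° = -π/6
z = 31e^(-i*π/6)


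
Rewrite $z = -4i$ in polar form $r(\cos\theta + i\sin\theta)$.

r = |z| = sqrt(a^2 + b^2) = sqrt((0)^2 + (-4)^2) = sqrt(0 + 16) = sqrt(16) = 4
a = 0 and b < 0, so z lies on the negative imaginary axis: θ = 270°
z = 4(cos 270° + i sin 270°)


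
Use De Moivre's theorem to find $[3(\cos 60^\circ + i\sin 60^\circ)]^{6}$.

By De Moivre: z^n = r^n(cos(nθ) + i sin(nθ))
= 3^6(cos(6*60°) + i sin(6*60°))
= 729(cos 0° + i sin 0°)
= 729


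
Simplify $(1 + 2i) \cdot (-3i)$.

(a1*a2 - b1*b2) + (a1*b2 + b1*a2)i
= (0 - (-6)) + (-3 + 0)i
= 6 - 3i


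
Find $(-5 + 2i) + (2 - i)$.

(-5 + 2) + (2 + (-1))i = -3 + i


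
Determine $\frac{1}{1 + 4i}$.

Multiply numerator and denominator by conjugate (1 - 4i):
= (1)(1 - 4i) / (1^2 + 4^2)
= (1 - 4i) / 17
= 1/17 - (4/17)i


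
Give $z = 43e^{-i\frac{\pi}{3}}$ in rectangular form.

a = r cos θ = 43 * 1/2 = 43/2
b = r sin θ = 43 * -sqrt(3)/2 = -43*sqrt(3)/2
z = 43/2 - (43*sqrt(3)/2)i


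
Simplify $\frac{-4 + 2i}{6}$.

Divisor is real, so divide each part by 6:
= -2/3 + (1/3)i


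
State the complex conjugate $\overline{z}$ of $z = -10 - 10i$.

If z = a + bi, then conjugate(z) = a - bi
conjugate(-10 - 10i) = -10 + 10i


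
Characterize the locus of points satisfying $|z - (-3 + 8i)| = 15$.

|z - z0| = r describes a circle centered at z0 with radius r
Here z0 = -3 + 8i and r = 15
Locus: Circle centered at (-3, 8) with radius 15


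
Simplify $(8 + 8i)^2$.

(a + bi)^2 = a^2 - b^2 + 2abi
= 8^2 - 8^2 + 2*8*8i
= 128i


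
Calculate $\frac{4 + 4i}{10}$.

Divisor is real, so divide each part by 10:
= 2/5 + (2/5)i


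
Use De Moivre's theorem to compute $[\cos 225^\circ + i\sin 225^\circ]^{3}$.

By De Moivre: z^n = r^n(cos(nθ) + i sin(nθ))
= 1^3(cos(3*225°) + i sin(3*225°))
= 1(cos 315° + i sin 315°)
= sqrt(2)/2 - (sqrt(2)/2)i


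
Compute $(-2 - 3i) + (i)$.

(-2 + 0) + (-3 + 1)i = -2 - 2i


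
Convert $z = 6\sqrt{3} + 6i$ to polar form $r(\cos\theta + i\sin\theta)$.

r = |z| = sqrt(a^2 + b^2) = sqrt((6*sqrt(3))^2 + (6)^2) = sqrt(108 + 36) = sqrt(144) = 12
θ = arctan(b/a) = arctan(6/10.3923) (quadrant-adjusted) = 30°
z = 12(cos 30° + i sin 30°)


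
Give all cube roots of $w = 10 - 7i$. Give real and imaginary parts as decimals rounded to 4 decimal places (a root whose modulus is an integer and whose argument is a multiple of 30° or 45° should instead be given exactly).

|w| = sqrt(149) ≈ 12.206556, arg(w) ≈ 325.007980°
Root modulus = sqrt(149)^(1/3) ≈ 2.302490
Root arguments: θ_k = (arg(w) + 360°k)/3 for k = 0, 1, ..., 2
Compute each root as (root modulus)(cos θ_k + i sin θ_k) using full-precision intermediates, then round to 4 decimal places.
Roots: -0.7243 + 2.1856i, -1.5306 - 1.7201i, 2.2549 - 0.4655i


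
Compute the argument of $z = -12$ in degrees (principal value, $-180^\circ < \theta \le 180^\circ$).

b = 0 and a < 0, so z lies on the negative real axis: θ = 180°


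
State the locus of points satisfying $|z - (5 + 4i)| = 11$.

|z - z0| = r describes a circle centered at z0 with radius r
Here z0 = 5 + 4i and r = 11
Locus: Circle centered at (5, 4) with radius 11


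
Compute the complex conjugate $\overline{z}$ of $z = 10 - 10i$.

If z = a + bi, then conjugate(z) = a - bi
conjugate(10 - 10i) = 10 + 10i


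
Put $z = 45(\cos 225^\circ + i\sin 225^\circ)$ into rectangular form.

a = r cos θ = 45 * -sqrt(2)/2 = -45*sqrt(2)/2
b = r sin θ = 45 * -sqrt(2)/2 = -45*sqrt(2)/2
z = -45*sqrt(2)/2 - (45*sqrt(2)/2)i


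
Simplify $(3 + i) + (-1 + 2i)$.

(3 + (-1)) + (1 + 2)i = 2 + 3i


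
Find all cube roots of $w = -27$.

|w| = 27, arg(w) = 180°
Root modulus = 27^(1/3) = 3
Root arguments: θ_k = (180° + 360°k)/3 for k = 0, 1, ..., 2
Roots: 3/2 + (3*sqrt(3)/2)i, -3, 3/2 - (3*sqrt(3)/2)i


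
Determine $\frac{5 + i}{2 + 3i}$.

Multiply numerator and denominator by conjugate (2 - 3i):
= (5 + i)(2 - 3i) / (2^2 + 3^2)
= (13 - 13i) / 13
= 1 - i


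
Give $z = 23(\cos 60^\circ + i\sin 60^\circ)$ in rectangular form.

a = r cos θ = 23 * 1/2 = 23/2
b = r sin θ = 23 * sqrt(3)/2 = 23*sqrt(3)/2
z = 23/2 + (23*sqrt(3)/2)i


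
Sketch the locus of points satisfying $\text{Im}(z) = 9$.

Im(z) = y where z = x + yi; the equation y = 9 is satisfied by all points with that y-coordinate
Locus: Horizontal line y = 9


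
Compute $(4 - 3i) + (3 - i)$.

(4 + 3) + (-3 + (-1))i = 7 - 4i


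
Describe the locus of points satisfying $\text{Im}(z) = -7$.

Im(z) = y where z = x + yi; the equation y = -7 is satisfied by all points with that y-coordinate
Locus: Horizontal line y = -7


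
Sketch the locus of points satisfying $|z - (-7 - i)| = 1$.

|z - z0| = r describes a circle centered at z0 with radius r
Here z0 = -7 - i and r = 1
Locus: Circle centered at (-7, -1) with radius 1


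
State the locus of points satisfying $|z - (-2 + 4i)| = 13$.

|z - z0| = r describes a circle centered at z0 with radius r
Here z0 = -2 + 4i and r = 13
Locus: Circle centered at (-2, 4) with radius 13


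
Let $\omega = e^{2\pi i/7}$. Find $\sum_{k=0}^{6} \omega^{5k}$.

Let ζ = ω^5 = e^(2πi·5/7). Since 7 ∤ 5, ζ ≠ 1.
Sum = Σ_{k=0}^{6} ζ^k = (ζ^7 - 1)/(ζ - 1) = (ω^{5·7} - 1)/(ζ - 1) = (1 - 1)/(ζ - 1) = 0


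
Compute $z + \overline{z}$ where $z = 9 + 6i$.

z + conjugate(z) = (a + bi) + (a - bi) = 2a
= 2 * 9 = 18


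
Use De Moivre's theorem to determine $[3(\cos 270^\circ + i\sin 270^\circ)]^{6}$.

By De Moivre: z^n = r^n(cos(nθ) + i sin(nθ))
= 3^6(cos(6*270°) + i sin(6*270°))
= 729(cos 180° + i sin 180°)
= -729


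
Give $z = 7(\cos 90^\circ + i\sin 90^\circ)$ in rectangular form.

a = r cos θ = 7 * 0 = 0
b = r sin θ = 7 * 1 = 7
z = 7i


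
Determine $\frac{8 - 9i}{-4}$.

Divisor is real, so divide each part by -4:
= -2 + (9/4)i


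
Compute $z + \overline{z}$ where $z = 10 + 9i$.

z + conjugate(z) = (a + bi) + (a - bi) = 2a
= 2 * 10 = 20


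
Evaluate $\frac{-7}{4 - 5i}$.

Multiply numerator and denominator by conjugate (4 + 5i):
= (-7)(4 + 5i) / (4^2 + (-5)^2)
= (-28 - 35i) / 41
= -28/41 - (35/41)i


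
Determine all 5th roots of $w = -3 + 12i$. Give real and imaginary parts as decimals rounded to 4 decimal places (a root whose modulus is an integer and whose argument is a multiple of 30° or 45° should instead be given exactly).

|w| = sqrt(153) ≈ 12.369317, arg(w) ≈ 104.036243°
Root modulus = sqrt(153)^(1/5) ≈ 1.653747
Root arguments: θ_k = (arg(w) + 360°k)/5 for k = 0, 1, ..., 4
Compute each root as (root modulus)(cos θ_k + i sin θ_k) using full-precision intermediates, then round to 4 decimal places.
Roots: 1.5459 + 0.5875i, -0.0810 + 1.6518i, -1.5959 + 0.4334i, -0.9054 - 1.3839i, 1.0364 - 1.2887i


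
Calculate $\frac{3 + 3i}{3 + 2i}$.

Multiply numerator and denominator by conjugate (3 - 2i):
= (3 + 3i)(3 - 2i) / (3^2 + 2^2)
= (15 + 3i) / 13
= 15/13 + (3/13)i


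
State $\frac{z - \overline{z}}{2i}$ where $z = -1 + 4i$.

z - conjugate(z) = 2bi
(z - conjugate(z))/(2i) = 2bi/(2i) = b = 4


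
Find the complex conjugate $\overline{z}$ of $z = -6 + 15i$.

If z = a + bi, then conjugate(z) = a - bi
conjugate(-6 + 15i) = -6 - 15i


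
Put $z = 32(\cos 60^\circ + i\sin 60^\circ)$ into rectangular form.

a = r cos θ = 32 * 1/2 = 16
b = r sin θ = 32 * sqrt(3)/2 = 16*sqrt(3)
z = 16 + 16*sqrt(3)i


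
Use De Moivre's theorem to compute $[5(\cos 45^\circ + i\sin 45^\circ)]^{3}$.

By De Moivre: z^n = r^n(cos(nθ) + i sin(nθ))
= 5^3(cos(3*45°) + i sin(3*45°))
= 125(cos 135° + i sin 135°)
= -125*sqrt(2)/2 + (125*sqrt(2)/2)i


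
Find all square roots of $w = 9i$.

|w| = 9, arg(w) = 90°
Root modulus = 9^(1/2) = 3
Root arguments: θ_k = (90° + 360°k)/2 for k = 0, 1, ..., 1
Roots: 3*sqrt(2)/2 + (3*sqrt(2)/2)i, -3*sqrt(2)/2 - (3*sqrt(2)/2)i


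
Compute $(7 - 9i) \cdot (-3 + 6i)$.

(a1*a2 - b1*b2) + (a1*b2 + b1*a2)i
= (-21 - (-54)) + (42 + 27)i
= 33 + 69i


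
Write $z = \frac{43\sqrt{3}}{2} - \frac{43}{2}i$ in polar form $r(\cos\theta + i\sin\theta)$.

r = |z| = sqrt(a^2 + b^2) = sqrt((43*sqrt(3)/2)^2 + (-43/2)^2) = sqrt(5547/4 + 1849/4) = sqrt(1849) = 43
θ = arctan(b/a) = arctan(-21.5/37.2391) (quadrant-adjusted) = 330°
z = 43(cos 330° + i sin 330°)


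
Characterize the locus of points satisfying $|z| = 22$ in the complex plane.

|z| = 22 means sqrt(x^2 + y^2) = 22
This is a circle of radius 22 centered at the origin


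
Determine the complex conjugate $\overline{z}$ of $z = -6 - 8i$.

If z = a + bi, then conjugate(z) = a - bi
conjugate(-6 - 8i) = -6 + 8i


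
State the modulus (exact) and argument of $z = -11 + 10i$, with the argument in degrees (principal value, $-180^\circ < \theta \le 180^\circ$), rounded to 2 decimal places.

|z| = sqrt((-11)^2 + 10^2) = sqrt(221)
arg(z) = arctan(b/a) = arctan(10/-11) (quadrant-adjusted) = 137.73°


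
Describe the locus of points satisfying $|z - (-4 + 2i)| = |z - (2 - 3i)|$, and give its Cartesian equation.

|z - z1| = |z - z2| means z is equidistant from z1 and z2,
i.e. the perpendicular bisector of the segment from (-4, 2) to (2, -3) (midpoint (-1, -1/2)).
With z = x + yi, square both sides:
(x - (-4))^2 + (y - 2)^2 = (x - 2)^2 + (y - (-3))^2
The x^2 and y^2 terms cancel: 12x + (-10)y = 13 - 20 = -7
Simplify: 12x - 10y = -7
Locus: Perpendicular bisector of the segment from (-4, 2) to (2, -3): the line 12x - 10y = -7


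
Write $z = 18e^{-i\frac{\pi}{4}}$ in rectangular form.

a = r cos θ = 18 * sqrt(2)/2 = 9*sqrt(2)
b = r sin θ = 18 * -sqrt(2)/2 = -9*sqrt(2)
z = 9*sqrt(2) - 9*sqrt(2)i


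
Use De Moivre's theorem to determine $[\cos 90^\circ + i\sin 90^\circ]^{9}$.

By De Moivre: z^n = r^n(cos(nθ) + i sin(nθ))
= 1^9(cos(9*90°) + i sin(9*90°))
= 1(cos 90° + i sin 90°)
= i


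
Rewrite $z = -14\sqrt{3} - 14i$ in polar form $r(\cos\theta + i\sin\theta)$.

r = |z| = sqrt(a^2 + b^2) = sqrt((-14*sqrt(3))^2 + (-14)^2) = sqrt(588 + 196) = sqrt(784) = 28
θ = arctan(b/a) = arctan(-14/-24.2487) (quadrant-adjusted) = 210°
z = 28(cos 210° + i sin 210°)


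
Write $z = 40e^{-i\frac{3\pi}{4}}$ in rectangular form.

a = r cos θ = 40 * -sqrt(2)/2 = -20*sqrt(2)
b = r sin θ = 40 * -sqrt(2)/2 = -20*sqrt(2)
z = -20*sqrt(2) - 20*sqrt(2)i


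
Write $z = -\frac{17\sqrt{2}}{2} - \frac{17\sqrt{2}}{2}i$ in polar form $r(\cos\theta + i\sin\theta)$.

r = |z| = sqrt(a^2 + b^2) = sqrt((-17*sqrt(2)/2)^2 + (-17*sqrt(2)/2)^2) = sqrt(289/2 + 289/2) = sqrt(289) = 17
θ = arctan(b/a) = arctan(-12.0208/-12.0208) (quadrant-adjusted) = 225°
z = 17(cos 225° + i sin 225°)


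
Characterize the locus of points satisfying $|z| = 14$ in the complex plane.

|z| = 14 means sqrt(x^2 + y^2) = 14
This is a circle of radius 14 centered at the origin


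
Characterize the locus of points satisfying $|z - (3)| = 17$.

|z - z0| = r describes a circle centered at z0 with radius r
Here z0 = 3 and r = 17
Locus: Circle centered at (3, 0) with radius 17


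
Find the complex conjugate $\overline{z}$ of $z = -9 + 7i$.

If z = a + bi, then conjugate(z) = a - bi
conjugate(-9 + 7i) = -9 - 7i


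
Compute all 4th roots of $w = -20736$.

|w| = 20736, arg(w) = 180°
Root modulus = 20736^(1/4) = 12
Root arguments: θ_k = (180° + 360°k)/4 for k = 0, 1, ..., 3
Roots: 6*sqrt(2) + 6*sqrt(2)i, -6*sqrt(2) + 6*sqrt(2)i, -6*sqrt(2) - 6*sqrt(2)i, 6*sqrt(2) - 6*sqrt(2)i


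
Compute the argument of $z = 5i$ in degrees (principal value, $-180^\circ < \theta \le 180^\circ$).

a = 0 and b > 0, so z lies on the positive imaginary axis: θ = 90°


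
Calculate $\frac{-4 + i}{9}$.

Divisor is real, so divide each part by 9:
= -4/9 + (1/9)i


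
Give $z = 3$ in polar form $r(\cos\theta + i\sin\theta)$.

r = |z| = sqrt(a^2 + b^2) = sqrt((3)^2 + (0)^2) = sqrt(9 + 0) = sqrt(9) = 3
b = 0 and a > 0, so z lies on the positive real axis: θ = 0°
z = 3(cos 0° + i sin 0°)


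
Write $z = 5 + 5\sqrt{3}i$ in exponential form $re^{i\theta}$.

r = |z| = sqrt((5)^2 + (5*sqrt(3))^2) = sqrt(25 + 75) = sqrt(100) = 10
θ = arctan(b/a) = arctan(8.6603/5) (quadrant-adjusted) = 60° = π/3
z = 10e^(i*π/3)


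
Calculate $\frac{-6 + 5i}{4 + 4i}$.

Multiply numerator and denominator by conjugate (4 - 4i):
= (-6 + 5i)(4 - 4i) / (4^2 + 4^2)
= (-4 + 44i) / 32
Divide through by 4: (-1 + 11i) / 8
= -1/8 + (11/8)i


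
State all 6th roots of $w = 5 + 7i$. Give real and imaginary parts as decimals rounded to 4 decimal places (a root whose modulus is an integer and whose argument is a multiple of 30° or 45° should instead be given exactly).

|w| = sqrt(74) ≈ 8.602325, arg(w) ≈ 54.462322°
Root modulus = sqrt(74)^(1/6) ≈ 1.431427
Root arguments: θ_k = (arg(w) + 360°k)/6 for k = 0, 1, ..., 5
Compute each root as (root modulus)(cos θ_k + i sin θ_k) using full-precision intermediates, then round to 4 decimal places.
Roots: 1.4135 + 0.2258i, 0.5112 + 1.3370i, -0.9023 + 1.1112i, -1.4135 - 0.2258i, -0.5112 - 1.3370i, 0.9023 - 1.1112i


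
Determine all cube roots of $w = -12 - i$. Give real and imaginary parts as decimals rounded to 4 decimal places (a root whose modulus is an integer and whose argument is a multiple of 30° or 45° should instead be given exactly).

|w| = sqrt(145) ≈ 12.041595, arg(w) ≈ 184.763642°
Root modulus = sqrt(145)^(1/3) ≈ 2.292071
Root arguments: θ_k = (arg(w) + 360°k)/3 for k = 0, 1, ..., 2
Compute each root as (root modulus)(cos θ_k + i sin θ_k) using full-precision intermediates, then round to 4 decimal places.
Roots: 1.0906 + 2.0160i, -2.2912 - 0.0635i, 1.2006 - 1.9525i


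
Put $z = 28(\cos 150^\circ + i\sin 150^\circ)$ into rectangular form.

a = r cos θ = 28 * -sqrt(3)/2 = -14*sqrt(3)
b = r sin θ = 28 * 1/2 = 14
z = -14*sqrt(3) + 14i


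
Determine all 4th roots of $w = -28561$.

|w| = 28561, arg(w) = 180°
Root modulus = 28561^(1/4) = 13
Root arguments: θ_k = (180° + 360°k)/4 for k = 0, 1, ..., 3
Roots: 13*sqrt(2)/2 + (13*sqrt(2)/2)i, -13*sqrt(2)/2 + (13*sqrt(2)/2)i, -13*sqrt(2)/2 - (13*sqrt(2)/2)i, 13*sqrt(2)/2 - (13*sqrt(2)/2)i


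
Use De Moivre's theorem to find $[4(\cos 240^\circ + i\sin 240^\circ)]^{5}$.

By De Moivre: z^n = r^n(cos(nθ) + i sin(nθ))
= 4^5(cos(5*240°) + i sin(5*240°))
= 1024(cos 120° + i sin 120°)
= -512 + 512*sqrt(3)i


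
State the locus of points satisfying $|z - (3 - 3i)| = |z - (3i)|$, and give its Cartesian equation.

|z - z1| = |z - z2| means z is equidistant from z1 and z2,
i.e. the perpendicular bisector of the segment from (3, -3) to (0, 3) (midpoint (3/2, 0)).
With z = x + yi, square both sides:
(x - 3)^2 + (y - (-3))^2 = (x - 0)^2 + (y - 3)^2
The x^2 and y^2 terms cancel: -6x + 12y = 9 - 18 = -9
Simplify: 2x - 4y = 3
Locus: Perpendicular bisector of the segment from (3, -3) to (0, 3): the line 2x - 4y = 3
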